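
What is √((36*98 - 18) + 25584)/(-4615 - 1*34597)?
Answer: -√29094/39212 ≈ -0.0043499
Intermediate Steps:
√((36*98 - 18) + 25584)/(-4615 - 1*34597) = √((3528 - 18) + 25584)/(-4615 - 34597) = √(3510 + 25584)/(-39212) = √29094*(-1/39212) = -√29094/39212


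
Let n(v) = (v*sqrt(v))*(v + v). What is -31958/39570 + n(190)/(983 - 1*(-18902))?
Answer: -15979/19785 + 14440*sqrt(190)/3977 ≈ 49.241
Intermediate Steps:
n(v) = 2*v**(5/2) (n(v) = v**(3/2)*(2*v) = 2*v**(5/2))
-31958/39570 + n(190)/(983 - 1*(-18902)) = -31958/39570 + (2*190**(5/2))/(983 - 1*(-18902)) = -31958*1/39570 + (2*(36100*sqrt(190)))/(983 + 18902) = -15979/19785 + (72200*sqrt(190))/19885 = -15979/19785 + (72200*sqrt(190))*(1/19885) = -15979/19785 + 14440*sqrt(190)/3977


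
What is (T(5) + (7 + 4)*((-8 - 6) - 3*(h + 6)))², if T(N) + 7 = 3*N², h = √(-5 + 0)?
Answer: 75211 + 18744*I*√5 ≈ 75211.0 + 41913.0*I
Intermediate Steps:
h = I*√5 (h = √(-5) = I*√5 ≈ 2.2361*I)
T(N) = -7 + 3*N²
(T(5) + (7 + 4)*((-8 - 6) - 3*(h + 6)))² = ((-7 + 3*5²) + (7 + 4)*((-8 - 6) - 3*(I*√5 + 6)))² = ((-7 + 3*25) + 11*(-14 - 3*(6 + I*√5)))² = ((-7 + 75) + 11*(-14 + (-18 - 3*I*√5)))² = (68 + 11*(-32 - 3*I*√5))² = (68 + (-352 - 33*I*√5))² = (-284 - 33*I*√5)²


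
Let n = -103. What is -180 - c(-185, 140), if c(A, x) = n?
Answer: -77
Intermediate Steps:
c(A, x) = -103
-180 - c(-185, 140) = -180 - 1*(-103) = -180 + 103 = -77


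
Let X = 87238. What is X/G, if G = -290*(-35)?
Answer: 43619/5075 ≈ 8.5949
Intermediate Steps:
G = 10150
X/G = 87238/10150 = 87238*(1/10150) = 43619/5075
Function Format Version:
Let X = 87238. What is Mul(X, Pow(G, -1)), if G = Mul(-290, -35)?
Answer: Rational(43619, 5075) ≈ 8.5949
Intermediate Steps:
G = 10150
Mul(X, Pow(G, -1)) = Mul(87238, Pow(10150, -1)) = Mul(87238, Rational(1, 10150)) = Rational(43619, 5075)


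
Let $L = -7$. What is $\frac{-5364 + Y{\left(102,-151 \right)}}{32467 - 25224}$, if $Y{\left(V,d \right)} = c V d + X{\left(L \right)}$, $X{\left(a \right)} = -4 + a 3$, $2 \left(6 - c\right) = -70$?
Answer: $- \frac{636871}{7243} \approx -87.929$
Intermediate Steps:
$c = 41$ ($c = 6 - -35 = 6 + 35 = 41$)
$X{\left(a \right)} = -4 + 3 a$
$Y{\left(V,d \right)} = -25 + 41 V d$ ($Y{\left(V,d \right)} = 41 V d + \left(-4 + 3 \left(-7\right)\right) = 41 V d - 25 = -25 + 41 V d$)
$\frac{-5364 + Y{\left(102,-151 \right)}}{32467 - 25224} = \frac{-5364 + \left(-25 + 41 \cdot 102 \left(-151\right)\right)}{32467 - 25224} = \frac{-5364 - 631507}{7243} = \left(-5364 - 631507\right) \frac{1}{7243} = \left(-636871\right) \frac{1}{7243} = - \frac{636871}{7243}$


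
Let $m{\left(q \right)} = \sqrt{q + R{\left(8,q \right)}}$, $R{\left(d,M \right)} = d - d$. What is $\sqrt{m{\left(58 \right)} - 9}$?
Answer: $\sqrt{-9 + \sqrt{58}} \approx 1.1765 i$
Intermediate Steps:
$R{\left(d,M \right)} = 0$
$m{\left(q \right)} = \sqrt{q}$ ($m{\left(q \right)} = \sqrt{q + 0} = \sqrt{q}$)
$\sqrt{m{\left(58 \right)} - 9} = \sqrt{\sqrt{58} - 9} = \sqrt{-9 + \sqrt{58}}$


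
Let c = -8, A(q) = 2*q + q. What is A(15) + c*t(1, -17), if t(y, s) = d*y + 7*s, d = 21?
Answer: 829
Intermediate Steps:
A(q) = 3*q
t(y, s) = 7*s + 21*y (t(y, s) = 21*y + 7*s = 7*s + 21*y)
A(15) + c*t(1, -17) = 3*15 - 8*(7*(-17) + 21*1) = 45 - 8*(-119 + 21) = 45 - 8*(-98) = 45 + 784 = 829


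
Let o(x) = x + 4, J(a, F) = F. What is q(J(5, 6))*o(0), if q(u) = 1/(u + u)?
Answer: ⅓ ≈ 0.33333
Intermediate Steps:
q(u) = 1/(2*u)
o(x) = 4 + x
q(J(5, 6))*o(0) = ((½)/6)*(4 + 0) = ((½)*(⅙))*4 = (1/12)*4 = ⅓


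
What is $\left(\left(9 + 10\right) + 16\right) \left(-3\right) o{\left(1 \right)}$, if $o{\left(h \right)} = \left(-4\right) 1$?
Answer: $420$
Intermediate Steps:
$o{\left(h \right)} = -4$
$\left(\left(9 + 10\right) + 16\right) \left(-3\right) o{\left(1 \right)} = \left(\left(9 + 10\right) + 16\right) \left(-3\right) \left(-4\right) = \left(19 + 16\right) \left(-3\right) \left(-4\right) = 35 \left(-3\right) \left(-4\right) = \left(-105\right) \left(-4\right) = 420$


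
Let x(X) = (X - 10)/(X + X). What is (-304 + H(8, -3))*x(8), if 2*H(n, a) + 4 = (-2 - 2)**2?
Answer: 149/4 ≈ 37.250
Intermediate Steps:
H(n, a) = 6 (H(n, a) = -2 + (-2 - 2)**2/2 = -2 + (1/2)*(-4)**2 = -2 + (1/2)*16 = -2 + 8 = 6)
x(X) = (-10 + X)/(2*X) (x(X) = (-10 + X)/((2*X)) = (-10 + X)*(1/(2*X)) = (-10 + X)/(2*X))
(-304 + H(8, -3))*x(8) = (-304 + 6)*((1/2)*(-10 + 8)/8) = -149*(-2)/8 = -298*(-1/8) = 149/4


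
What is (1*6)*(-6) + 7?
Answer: -29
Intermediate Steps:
(1*6)*(-6) + 7 = 6*(-6) + 7 = -36 + 7 = -29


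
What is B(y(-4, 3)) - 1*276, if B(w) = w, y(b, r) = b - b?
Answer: -276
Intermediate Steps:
y(b, r) = 0
B(y(-4, 3)) - 1*276 = 0 - 1*276 = 0 - 276 = -276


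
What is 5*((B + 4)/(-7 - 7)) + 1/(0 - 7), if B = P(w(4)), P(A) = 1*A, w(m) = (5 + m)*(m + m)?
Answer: -191/7 ≈ -27.286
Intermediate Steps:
w(m) = 2*m*(5 + m) (w(m) = (5 + m)*(2*m) = 2*m*(5 + m))
P(A) = A
B = 72 (B = 2*4*(5 + 4) = 2*4*9 = 72)
5*((B + 4)/(-7 - 7)) + 1/(0 - 7) = 5*((72 + 4)/(-7 - 7)) + 1/(0 - 7) = 5*(76/(-14)) + 1/(-7) = 5*(76*(-1/14)) - ⅐ = 5*(-38/7) - ⅐ = -190/7 - ⅐ = -191/7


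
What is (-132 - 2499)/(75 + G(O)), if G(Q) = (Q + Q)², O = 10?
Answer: -2631/475 ≈ -5.5389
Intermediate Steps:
G(Q) = 4*Q² (G(Q) = (2*Q)² = 4*Q²)
(-132 - 2499)/(75 + G(O)) = (-132 - 2499)/(75 + 4*10²) = -2631/(75 + 4*100) = -2631/(75 + 400) = -2631/475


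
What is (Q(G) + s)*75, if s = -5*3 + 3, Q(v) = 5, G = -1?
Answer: -525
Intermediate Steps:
s = -12 (s = -15 + 3 = -12)
(Q(G) + s)*75 = (5 - 12)*75 = -7*75 = -525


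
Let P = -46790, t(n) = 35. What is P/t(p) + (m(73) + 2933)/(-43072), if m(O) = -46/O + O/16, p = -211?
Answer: -470807174727/352156672 ≈ -1336.9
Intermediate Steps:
m(O) = -46/O + O/16 (m(O) = -46/O + O*(1/16) = -46/O + O/16)
P/t(p) + (m(73) + 2933)/(-43072) = -46790/35 + ((-46/73 + (1/16)*73) + 2933)/(-43072) = -46790*1/35 + ((-46*1/73 + 73/16) + 2933)*(-1/43072) = -9358/7 + ((-46/73 + 73/16) + 2933)*(-1/43072) = -9358/7 + (4593/1168 + 2933)*(-1/43072) = -9358/7 + (3430337/1168)*(-1/43072) = -9358/7 - 3430337/50308096 = -470807174727/352156672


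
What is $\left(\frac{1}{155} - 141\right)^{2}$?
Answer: $\frac{477597316}{24025} \approx 19879.0$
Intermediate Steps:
$\left(\frac{1}{155} - 141\right)^{2} = \left(- \frac{21854}{155}\right)^{2} = \frac{477597316}{24025}$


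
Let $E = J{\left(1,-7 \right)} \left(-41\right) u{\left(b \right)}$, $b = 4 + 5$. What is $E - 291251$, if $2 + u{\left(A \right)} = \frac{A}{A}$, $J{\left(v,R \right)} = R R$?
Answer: $-289242$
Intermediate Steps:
$b = 9$
$J{\left(v,R \right)} = R^{2}$
$u{\left(A \right)} = -1$ ($u{\left(A \right)} = -2 + \frac{A}{A} = -2 + 1 = -1$)
$E = 2009$ ($E = \left(-7\right)^{2} \left(-41\right) \left(-1\right) = 49 \left(-41\right) \left(-1\right) = \left(-2009\right) \left(-1\right) = 2009$)
$E - 291251 = 2009 - 291251 = -289242$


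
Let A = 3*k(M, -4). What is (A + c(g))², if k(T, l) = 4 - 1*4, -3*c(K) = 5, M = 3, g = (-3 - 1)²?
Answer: 25/9 ≈ 2.7778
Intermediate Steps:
g = 16 (g = (-4)² = 16)
c(K) = -5/3 (c(K) = -⅓*5 = -5/3)
k(T, l) = 0 (k(T, l) = 4 - 4 = 0)
A = 0 (A = 3*0 = 0)
(A + c(g))² = (0 - 5/3)² = (-5/3)² = 25/9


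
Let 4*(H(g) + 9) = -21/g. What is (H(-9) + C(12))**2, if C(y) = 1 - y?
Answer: 54289/144 ≈ 377.01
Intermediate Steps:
H(g) = -9 - 21/(4*g) (H(g) = -9 + (-21/g)/4 = -9 - 21/(4*g))
(H(-9) + C(12))**2 = ((-9 - 21/4/(-9)) + (1 - 1*12))**2 = ((-9 - 21/4*(-1/9)) + (1 - 12))**2 = ((-9 + 7/12) - 11)**2 = (-101/12 - 11)**2 = (-233/12)**2 = 54289/144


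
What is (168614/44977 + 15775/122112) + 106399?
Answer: 584389230587119/5492231424 ≈ 1.0640e+5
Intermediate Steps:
(168614/44977 + 15775/122112) + 106399 = 21299304943/5492231424 + 106399 = 584389230587119/5492231424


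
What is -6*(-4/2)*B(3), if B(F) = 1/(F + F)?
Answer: 2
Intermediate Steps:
B(F) = 1/(2*F)
-6*(-4/2)*B(3) = -6*(-4/2)*(1/2)/3 = -6*(-4*1/2)*(1/2)*(1/3) = -(-12)/6 = -6*(-1/3) = 2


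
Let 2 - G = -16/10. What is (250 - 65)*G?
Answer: 666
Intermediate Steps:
G = 18/5 (G = 2 - (-16)/10 = 2 - 1*(-8/5) = 2 + 8/5 = 18/5 ≈ 3.6000)
(250 - 65)*G = (250 - 65)*(18/5) = 185*(18/5) = 666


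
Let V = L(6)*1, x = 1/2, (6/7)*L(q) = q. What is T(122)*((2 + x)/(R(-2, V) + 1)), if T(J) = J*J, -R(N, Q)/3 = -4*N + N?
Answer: -37210/17 ≈ -2188.8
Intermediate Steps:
L(q) = 7*q/6
x = ½ ≈ 0.50000
V = 7 (V = ((7/6)*6)*1 = 7*1 = 7)
R(N, Q) = 9*N (R(N, Q) = -3*(-4*N + N) = -(-9)*N = 9*N)
T(J) = J²
T(122)*((2 + x)/(R(-2, V) + 1)) = 122²*((2 + ½)/(9*(-2) + 1)) = 14884*(5/(2*(-18 + 1))) = 14884*((5/2)/(-17)) = 14884*((5/2)*(-1/17)) = 14884*(-5/34) = -37210/17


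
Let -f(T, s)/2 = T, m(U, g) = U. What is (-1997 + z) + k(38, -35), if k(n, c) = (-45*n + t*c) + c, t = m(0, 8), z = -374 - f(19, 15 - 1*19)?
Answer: -4078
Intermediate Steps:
f(T, s) = -2*T
z = -336 (z = -374 - (-2)*19 = -374 - 1*(-38) = -374 + 38 = -336)
t = 0
k(n, c) = c - 45*n (k(n, c) = (-45*n + 0*c) + c = (-45*n + 0) + c = -45*n + c = c - 45*n)
(-1997 + z) + k(38, -35) = (-1997 - 336) + (-35 - 45*38) = -2333 + (-35 - 1710) = -2333 - 1745 = -4078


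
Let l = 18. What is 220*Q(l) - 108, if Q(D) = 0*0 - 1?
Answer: -328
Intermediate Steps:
Q(D) = -1 (Q(D) = 0 - 1 = -1)
220*Q(l) - 108 = 220*(-1) - 108 = -220 - 108 = -328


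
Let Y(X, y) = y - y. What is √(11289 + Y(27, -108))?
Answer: √11289 ≈ 106.25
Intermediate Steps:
Y(X, y) = 0
√(11289 + Y(27, -108)) = √(11289 + 0) = √11289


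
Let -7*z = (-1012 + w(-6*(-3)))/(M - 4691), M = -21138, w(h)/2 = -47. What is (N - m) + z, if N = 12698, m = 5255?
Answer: 192245089/25829 ≈ 7443.0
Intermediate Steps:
w(h) = -94 (w(h) = 2*(-47) = -94)
z = -158/25829 (z = -(-1012 - 94)/(7*(-21138 - 4691)) = -(-158)/(-25829) = -(-158)*(-1)/25829 = -1/7*1106/25829 = -158/25829 ≈ -0.0061172)
(N - m) + z = (12698 - 1*5255) - 158/25829 = (12698 - 5255) - 158/25829 = 7443 - 158/25829 = 192245089/25829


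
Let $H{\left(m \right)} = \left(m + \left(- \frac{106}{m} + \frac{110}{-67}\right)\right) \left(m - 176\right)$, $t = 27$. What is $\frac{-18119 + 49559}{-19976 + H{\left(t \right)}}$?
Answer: $- \frac{56874960}{41913463} \approx -1.357$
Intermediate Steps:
$H{\left(m \right)} = \left(-176 + m\right) \left(- \frac{110}{67} + m - \frac{106}{m}\right)$ ($H{\left(m \right)} = \left(m + \left(- \frac{106}{m} + 110 \left(- \frac{1}{67}\right)\right)\right) \left(-176 + m\right) = \left(m - \left(\frac{110}{67} + \frac{106}{m}\right)\right) \left(-176 + m\right) = \left(- \frac{110}{67} + m - \frac{106}{m}\right) \left(-176 + m\right) = \left(-176 + m\right) \left(- \frac{110}{67} + m - \frac{106}{m}\right)$)
$\frac{-18119 + 49559}{-19976 + H{\left(t \right)}} = \frac{-18119 + 49559}{-19976 + \left(\frac{12258}{67} + 27^{2} + \frac{18656}{27} - \frac{321354}{67}\right)} = \frac{31440}{-19976 + \left(\frac{12258}{67} + 729 + 18656 \cdot \frac{1}{27} - \frac{321354}{67}\right)} = \frac{31440}{-19976 + \left(\frac{12258}{67} + 729 + \frac{18656}{27} - \frac{321354}{67}\right)} = \frac{31440}{-19976 - \frac{5776879}{1809}} = \frac{31440}{- \frac{41913463}{1809}} = 31440 \left(- \frac{1809}{41913463}\right) = - \frac{56874960}{41913463}$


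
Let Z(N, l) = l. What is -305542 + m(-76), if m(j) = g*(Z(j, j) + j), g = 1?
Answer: -305694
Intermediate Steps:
m(j) = 2*j (m(j) = 1*(j + j) = 1*(2*j) = 2*j)
-305542 + m(-76) = -305542 + 2*(-76) = -305542 - 152 = -305694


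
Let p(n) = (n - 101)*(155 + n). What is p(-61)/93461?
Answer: -15228/93461 ≈ -0.16293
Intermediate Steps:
p(n) = (-101 + n)*(155 + n)
p(-61)/93461 = (-15655 + (-61)² + 54*(-61))/93461 = (-15655 + 3721 - 3294)*(1/93461) = -15228*1/93461 = -15228/93461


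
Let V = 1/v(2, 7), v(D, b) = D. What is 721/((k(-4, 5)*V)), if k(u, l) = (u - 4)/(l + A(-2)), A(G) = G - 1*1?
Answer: -721/2 ≈ -360.50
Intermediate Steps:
A(G) = -1 + G (A(G) = G - 1 = -1 + G)
k(u, l) = (-4 + u)/(-3 + l) (k(u, l) = (u - 4)/(l + (-1 - 2)) = (-4 + u)/(l - 3) = (-4 + u)/(-3 + l))
V = ½ (V = 1/2 = ½ ≈ 0.50000)
721/((k(-4, 5)*V)) = 721/((((-4 - 4)/(-3 + 5))*(½))) = 721/(((-8/2)*(½))) = 721/((((½)*(-8))*(½))) = 721/((-4*½)) = 721/(-2) = 721*(-½) = -721/2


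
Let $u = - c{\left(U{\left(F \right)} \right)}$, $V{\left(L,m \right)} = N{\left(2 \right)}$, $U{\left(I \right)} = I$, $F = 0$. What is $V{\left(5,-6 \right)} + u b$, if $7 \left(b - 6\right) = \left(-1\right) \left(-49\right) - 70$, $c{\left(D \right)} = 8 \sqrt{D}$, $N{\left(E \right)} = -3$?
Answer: $-3$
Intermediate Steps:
$V{\left(L,m \right)} = -3$
$b = 3$ ($b = 6 + \frac{\left(-1\right) \left(-49\right) - 70}{7} = 6 + \frac{49 - 70}{7} = 6 + \frac{1}{7} \left(-21\right) = 6 - 3 = 3$)
$u = 0$ ($u = - 8 \sqrt{0} = - 8 \cdot 0 = \left(-1\right) 0 = 0$)
$V{\left(5,-6 \right)} + u b = -3 + 0 \cdot 3 = -3 + 0 = -3$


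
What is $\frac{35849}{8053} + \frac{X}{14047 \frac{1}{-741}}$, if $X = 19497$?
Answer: $- \frac{115840350778}{113120491} \approx -1024.0$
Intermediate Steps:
$\frac{35849}{8053} + \frac{X}{14047 \frac{1}{-741}} = \frac{35849}{8053} + \frac{19497}{14047 \frac{1}{-741}} = 35849 \cdot \frac{1}{8053} + \frac{19497}{14047 \left(- \frac{1}{741}\right)} = \frac{35849}{8053} + \frac{19497}{- \frac{14047}{741}} = \frac{35849}{8053} + 19497 \left(- \frac{741}{14047}\right) = \frac{35849}{8053} - \frac{14447277}{14047} = - \frac{115840350778}{113120491}$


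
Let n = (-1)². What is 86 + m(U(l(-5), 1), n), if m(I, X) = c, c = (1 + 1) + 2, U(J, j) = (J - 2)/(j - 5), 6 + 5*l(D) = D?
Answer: 90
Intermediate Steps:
l(D) = -6/5 + D/5
U(J, j) = (-2 + J)/(-5 + j)
c = 4 (c = 2 + 2 = 4)
n = 1
m(I, X) = 4
86 + m(U(l(-5), 1), n) = 86 + 4 = 90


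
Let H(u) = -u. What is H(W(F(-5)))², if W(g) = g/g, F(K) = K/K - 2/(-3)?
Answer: 1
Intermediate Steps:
F(K) = 5/3 (F(K) = 1 - 2*(-⅓) = 1 + ⅔ = 5/3)
W(g) = 1
H(W(F(-5)))² = (-1*1)² = (-1)² = 1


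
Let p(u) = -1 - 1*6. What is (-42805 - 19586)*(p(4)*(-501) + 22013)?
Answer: -1592218320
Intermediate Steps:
p(u) = -7 (p(u) = -1 - 6 = -7)
(-42805 - 19586)*(p(4)*(-501) + 22013) = (-42805 - 19586)*(-7*(-501) + 22013) = -62391*(3507 + 22013) = -62391*25520 = -1592218320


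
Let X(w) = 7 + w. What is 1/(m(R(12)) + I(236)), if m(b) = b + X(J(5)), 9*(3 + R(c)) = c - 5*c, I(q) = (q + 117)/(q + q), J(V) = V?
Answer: 1416/6251 ≈ 0.22652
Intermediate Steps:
I(q) = (117 + q)/(2*q) (I(q) = (117 + q)/((2*q)) = (117 + q)*(1/(2*q)) = (117 + q)/(2*q))
R(c) = -3 - 4*c/9 (R(c) = -3 + (c - 5*c)/9 = -3 + (-4*c)/9 = -3 - 4*c/9)
m(b) = 12 + b (m(b) = b + (7 + 5) = b + 12 = 12 + b)
1/(m(R(12)) + I(236)) = 1/((12 + (-3 - 4/9*12)) + (½)*(117 + 236)/236) = 1/((12 + (-3 - 16/3)) + (½)*(1/236)*353) = 1/((12 - 25/3) + 353/472) = 1/(11/3 + 353/472) = 1/(6251/1416) = 1416/6251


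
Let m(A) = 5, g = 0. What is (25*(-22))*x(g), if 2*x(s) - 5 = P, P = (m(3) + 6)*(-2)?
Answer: 4675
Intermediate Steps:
P = -22 (P = (5 + 6)*(-2) = 11*(-2) = -22)
x(s) = -17/2 (x(s) = 5/2 + (1/2)*(-22) = 5/2 - 11 = -17/2)
(25*(-22))*x(g) = (25*(-22))*(-17/2) = -550*(-17/2) = 4675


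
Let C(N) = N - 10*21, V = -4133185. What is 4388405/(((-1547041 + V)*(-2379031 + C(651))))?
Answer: 877681/2702185752268 ≈ 3.2480e-7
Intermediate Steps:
C(N) = -210 + N (C(N) = N - 210 = -210 + N)
4388405/(((-1547041 + V)*(-2379031 + C(651)))) = 4388405/(((-1547041 - 4133185)*(-2379031 + (-210 + 651)))) = 4388405/((-5680226*(-2379031 + 441))) = 4388405/((-5680226*(-2378590))) = 4388405/13510928761340 = 4388405*(1/13510928761340) = 877681/2702185752268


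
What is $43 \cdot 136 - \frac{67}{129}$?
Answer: $\frac{754325}{129} \approx 5847.5$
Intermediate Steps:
$43 \cdot 136 - \frac{67}{129} = 5848 - \frac{67}{129} = \frac{754325}{129}$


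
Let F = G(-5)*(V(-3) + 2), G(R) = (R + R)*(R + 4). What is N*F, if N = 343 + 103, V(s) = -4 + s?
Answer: -22300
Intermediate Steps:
G(R) = 2*R*(4 + R) (G(R) = (2*R)*(4 + R) = 2*R*(4 + R))
F = -50 (F = (2*(-5)*(4 - 5))*((-4 - 3) + 2) = (2*(-5)*(-1))*(-7 + 2) = 10*(-5) = -50)
N = 446
N*F = 446*(-50) = -22300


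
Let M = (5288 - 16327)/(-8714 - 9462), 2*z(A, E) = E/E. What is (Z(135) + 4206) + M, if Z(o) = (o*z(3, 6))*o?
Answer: 242088095/18176 ≈ 13319.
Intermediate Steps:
z(A, E) = 1/2 (z(A, E) = (E/E)/2 = (1/2)*1 = 1/2)
M = 11039/18176 (M = -11039/(-18176) = -11039*(-1/18176) = 11039/18176 ≈ 0.60734)
Z(o) = o**2/2 (Z(o) = (o*(1/2))*o = (o/2)*o = o**2/2)
(Z(135) + 4206) + M = ((1/2)*135**2 + 4206) + 11039/18176 = ((1/2)*18225 + 4206) + 11039/18176 = (18225/2 + 4206) + 11039/18176 = 26637/2 + 11039/18176 = 242088095/18176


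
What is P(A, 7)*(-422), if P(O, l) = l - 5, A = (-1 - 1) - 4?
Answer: -844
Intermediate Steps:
A = -6 (A = -2 - 4 = -6)
P(O, l) = -5 + l
P(A, 7)*(-422) = (-5 + 7)*(-422) = 2*(-422) = -844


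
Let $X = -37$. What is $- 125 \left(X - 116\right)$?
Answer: $19125$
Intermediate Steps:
$- 125 \left(X - 116\right) = - 125 \left(-37 - 116\right) = \left(-125\right) \left(-153\right) = 19125$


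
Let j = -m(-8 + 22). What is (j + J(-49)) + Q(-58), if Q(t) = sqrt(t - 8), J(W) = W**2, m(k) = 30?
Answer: 2371 + I*sqrt(66) ≈ 2371.0 + 8.124*I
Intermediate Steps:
j = -30 (j = -1*30 = -30)
Q(t) = sqrt(-8 + t)
(j + J(-49)) + Q(-58) = (-30 + (-49)**2) + sqrt(-8 - 58) = (-30 + 2401) + sqrt(-66) = 2371 + I*sqrt(66)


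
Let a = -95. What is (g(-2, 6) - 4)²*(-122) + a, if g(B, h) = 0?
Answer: -2047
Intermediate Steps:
(g(-2, 6) - 4)²*(-122) + a = (0 - 4)²*(-122) - 95 = (-4)²*(-122) - 95 = 16*(-122) - 95 = -1952 - 95 = -2047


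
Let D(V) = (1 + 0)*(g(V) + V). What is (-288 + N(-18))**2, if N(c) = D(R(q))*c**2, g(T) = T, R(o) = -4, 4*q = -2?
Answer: 8294400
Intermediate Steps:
q = -1/2 (q = (1/4)*(-2) = -1/2 ≈ -0.50000)
D(V) = 2*V (D(V) = (1 + 0)*(V + V) = 1*(2*V) = 2*V)
N(c) = -8*c**2 (N(c) = (2*(-4))*c**2 = -8*c**2)
(-288 + N(-18))**2 = (-288 - 8*(-18)**2)**2 = (-288 - 8*324)**2 = (-288 - 2592)**2 = (-2880)**2 = 8294400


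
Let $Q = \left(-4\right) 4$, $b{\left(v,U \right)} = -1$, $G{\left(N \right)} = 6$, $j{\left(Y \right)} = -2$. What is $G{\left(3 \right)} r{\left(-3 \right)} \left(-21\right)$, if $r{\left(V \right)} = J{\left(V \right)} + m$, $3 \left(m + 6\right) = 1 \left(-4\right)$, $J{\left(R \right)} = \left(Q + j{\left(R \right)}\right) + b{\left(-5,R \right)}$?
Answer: $3318$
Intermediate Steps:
$Q = -16$
$J{\left(R \right)} = -19$ ($J{\left(R \right)} = \left(-16 - 2\right) - 1 = -18 - 1 = -19$)
$m = - \frac{22}{3}$ ($m = -6 + \frac{1 \left(-4\right)}{3} = -6 + \frac{1}{3} \left(-4\right) = -6 - \frac{4}{3} = - \frac{22}{3} \approx -7.3333$)
$r{\left(V \right)} = - \frac{79}{3}$ ($r{\left(V \right)} = -19 - \frac{22}{3} = - \frac{79}{3}$)
$G{\left(3 \right)} r{\left(-3 \right)} \left(-21\right) = 6 \left(- \frac{79}{3}\right) \left(-21\right) = \left(-158\right) \left(-21\right) = 3318$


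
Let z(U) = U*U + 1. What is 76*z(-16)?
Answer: 19532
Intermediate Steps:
z(U) = 1 + U² (z(U) = U² + 1 = 1 + U²)
76*z(-16) = 76*(1 + (-16)²) = 76*(1 + 256) = 76*257 = 19532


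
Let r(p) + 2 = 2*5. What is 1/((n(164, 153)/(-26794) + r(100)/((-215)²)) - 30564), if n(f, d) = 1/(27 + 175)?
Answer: -250187635300/7646734842056321 ≈ -3.2718e-5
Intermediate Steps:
r(p) = 8 (r(p) = -2 + 2*5 = -2 + 10 = 8)
n(f, d) = 1/202
1/((n(164, 153)/(-26794) + r(100)/((-215)²)) - 30564) = 1/(((1/202)/(-26794) + 8/((-215)²)) - 30564) = 1/(((1/202)*(-1/26794) + 8/46225) - 30564) = 1/((-1/5412388 + 8*(1/46225)) - 30564) = 1/((-1/5412388 + 8/46225) - 30564) = 1/(43252879/250187635300 - 30564) = 1/(-7646734842056321/250187635300) = -250187635300/7646734842056321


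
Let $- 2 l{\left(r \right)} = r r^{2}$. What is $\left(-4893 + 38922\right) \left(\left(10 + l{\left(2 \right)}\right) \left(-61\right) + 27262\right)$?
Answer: $915243984$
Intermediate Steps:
$l{\left(r \right)} = - \frac{r^{3}}{2}$ ($l{\left(r \right)} = - \frac{r r^{2}}{2} = - \frac{r^{3}}{2}$)
$\left(-4893 + 38922\right) \left(\left(10 + l{\left(2 \right)}\right) \left(-61\right) + 27262\right) = \left(-4893 + 38922\right) \left(\left(10 - \frac{2^{3}}{2}\right) \left(-61\right) + 27262\right) = 34029 \left(\left(10 - 4\right) \left(-61\right) + 27262\right) = 34029 \left(6 \left(-61\right) + 27262\right) = 34029 \left(-366 + 27262\right) = 34029 \cdot 26896 = 915243984$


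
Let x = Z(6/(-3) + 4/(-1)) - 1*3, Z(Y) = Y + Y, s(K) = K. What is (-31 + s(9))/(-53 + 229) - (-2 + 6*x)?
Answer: 735/8 ≈ 91.875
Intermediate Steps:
Z(Y) = 2*Y
x = -15 (x = 2*(6/(-3) + 4/(-1)) - 1*3 = 2*(6*(-1/3) + 4*(-1)) - 3 = 2*(-2 - 4) - 3 = 2*(-6) - 3 = -12 - 3 = -15)
(-31 + s(9))/(-53 + 229) - (-2 + 6*x) = (-31 + 9)/(-53 + 229) - (-2 + 6*(-15)) = -22/176 - (-2 - 90) = -22*1/176 - 1*(-92) = -1/8 + 92 = 735/8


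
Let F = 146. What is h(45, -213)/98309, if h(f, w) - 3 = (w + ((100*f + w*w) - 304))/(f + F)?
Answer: 49925/18777019 ≈ 0.0026588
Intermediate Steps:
h(f, w) = 3 + (-304 + w + w**2 + 100*f)/(146 + f) (h(f, w) = 3 + (w + ((100*f + w*w) - 304))/(f + 146) = 3 + (w + ((100*f + w**2) - 304))/(146 + f) = 3 + (w + ((w**2 + 100*f) - 304))/(146 + f) = 3 + (w + (-304 + w**2 + 100*f))/(146 + f) = 3 + (-304 + w + w**2 + 100*f)/(146 + f))
h(45, -213)/98309 = ((134 - 213 + (-213)**2 + 103*45)/(146 + 45))/98309 = ((134 - 213 + 45369 + 4635)/191)*(1/98309) = ((1/191)*49925)*(1/98309) = (49925/191)*(1/98309) = 49925/18777019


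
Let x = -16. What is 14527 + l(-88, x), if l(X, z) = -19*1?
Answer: 14508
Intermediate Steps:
l(X, z) = -19
14527 + l(-88, x) = 14527 - 19 = 14508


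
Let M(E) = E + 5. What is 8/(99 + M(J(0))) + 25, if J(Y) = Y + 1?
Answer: 2633/105 ≈ 25.076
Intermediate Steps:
J(Y) = 1 + Y
M(E) = 5 + E
8/(99 + M(J(0))) + 25 = 8/(99 + (5 + (1 + 0))) + 25 = 8/(99 + (5 + 1)) + 25 = 8/(99 + 6) + 25 = 8/105 + 25 = 2633/105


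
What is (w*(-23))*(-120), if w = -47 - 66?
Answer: -311880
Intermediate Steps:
w = -113
(w*(-23))*(-120) = -113*(-23)*(-120) = 2599*(-120) = -311880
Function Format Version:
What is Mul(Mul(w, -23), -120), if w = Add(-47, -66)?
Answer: -311880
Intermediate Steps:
w = -113
Mul(Mul(w, -23), -120) = Mul(Mul(-113, -23), -120) = Mul(2599, -120) = -311880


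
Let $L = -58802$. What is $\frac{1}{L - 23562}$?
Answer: $- \frac{1}{82364} \approx -1.2141 \cdot 10^{-5}$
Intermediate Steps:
$\frac{1}{L - 23562} = \frac{1}{-58802 - 23562} = \frac{1}{-82364} = - \frac{1}{82364}$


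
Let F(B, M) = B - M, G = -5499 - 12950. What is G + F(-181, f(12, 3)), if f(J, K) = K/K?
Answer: -18631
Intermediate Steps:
f(J, K) = 1
G = -18449
G + F(-181, f(12, 3)) = -18449 + (-181 - 1*1) = -18449 + (-181 - 1) = -18449 - 182 = -18631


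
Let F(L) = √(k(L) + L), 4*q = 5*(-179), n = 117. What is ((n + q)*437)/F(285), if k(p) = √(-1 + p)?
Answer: -186599/(4*√(285 + 2*√71)) ≈ -2685.0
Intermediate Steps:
q = -895/4 (q = (5*(-179))/4 = (¼)*(-895) = -895/4 ≈ -223.75)
F(L) = √(L + √(-1 + L)) (F(L) = √(√(-1 + L) + L) = √(L + √(-1 + L)))
((n + q)*437)/F(285) = ((117 - 895/4)*437)/(√(285 + √(-1 + 285))) = (-427/4*437)/(√(285 + √284)) = -186599/(4*√(285 + 2*√71))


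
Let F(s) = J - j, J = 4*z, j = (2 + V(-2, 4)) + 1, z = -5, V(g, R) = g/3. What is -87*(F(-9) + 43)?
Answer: -1798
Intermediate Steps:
V(g, R) = g/3 (V(g, R) = g*(⅓) = g/3)
j = 7/3 (j = (2 + (⅓)*(-2)) + 1 = (2 - ⅔) + 1 = 4/3 + 1 = 7/3 ≈ 2.3333)
J = -20 (J = 4*(-5) = -20)
F(s) = -67/3 (F(s) = -20 - 1*7/3 = -20 - 7/3 = -67/3)
-87*(F(-9) + 43) = -87*(-67/3 + 43) = -87*62/3 = -1798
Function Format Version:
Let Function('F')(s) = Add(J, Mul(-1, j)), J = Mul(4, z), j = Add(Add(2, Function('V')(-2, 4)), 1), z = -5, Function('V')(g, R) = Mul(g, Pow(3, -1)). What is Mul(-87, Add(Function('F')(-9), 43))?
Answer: -1798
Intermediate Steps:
Function('V')(g, R) = Mul(Rational(1, 3), g) (Function('V')(g, R) = Mul(g, Rational(1, 3)) = Mul(Rational(1, 3), g))
j = Rational(7, 3) (j = Add(Add(2, Mul(Rational(1, 3), -2)), 1) = Add(Add(2, Rational(-2, 3)), 1) = Add(Rational(4, 3), 1) = Rational(7, 3) ≈ 2.3333)
J = -20 (J = Mul(4, -5) = -20)
Function('F')(s) = Rational(-67, 3) (Function('F')(s) = Add(-20, Mul(-1, Rational(7, 3))) = Add(-20, Rational(-7, 3)) = Rational(-67, 3))
Mul(-87, Add(Function('F')(-9), 43)) = Mul(-87, Add(Rational(-67, 3), 43)) = Mul(-87, Rational(62, 3)) = -1798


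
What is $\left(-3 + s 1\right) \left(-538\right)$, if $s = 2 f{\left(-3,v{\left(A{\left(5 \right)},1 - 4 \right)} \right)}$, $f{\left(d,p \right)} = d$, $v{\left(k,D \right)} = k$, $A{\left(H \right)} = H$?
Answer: $4842$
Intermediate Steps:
$s = -6$ ($s = 2 \left(-3\right) = -6$)
$\left(-3 + s 1\right) \left(-538\right) = \left(-3 - 6\right) \left(-538\right) = \left(-9\right) \left(-538\right) = 4842$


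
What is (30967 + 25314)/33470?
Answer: 56281/33470 ≈ 1.6815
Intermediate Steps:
(30967 + 25314)/33470 = 56281*(1/33470) = 56281/33470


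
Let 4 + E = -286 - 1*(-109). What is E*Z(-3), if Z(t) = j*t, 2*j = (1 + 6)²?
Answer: 26607/2 ≈ 13304.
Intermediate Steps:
j = 49/2 (j = (1 + 6)²/2 = (½)*7² = (½)*49 = 49/2 ≈ 24.500)
Z(t) = 49*t/2
E = -181 (E = -4 + (-286 - 1*(-109)) = -4 + (-286 + 109) = -4 - 177 = -181)
E*Z(-3) = -8869*(-3)/2 = -181*(-147/2) = 26607/2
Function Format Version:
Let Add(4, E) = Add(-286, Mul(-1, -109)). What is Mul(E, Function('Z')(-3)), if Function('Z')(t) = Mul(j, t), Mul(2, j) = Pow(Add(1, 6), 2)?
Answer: Rational(26607, 2) ≈ 13304.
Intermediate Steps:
j = Rational(49, 2) (j = Mul(Rational(1, 2), Pow(Add(1, 6), 2)) = Mul(Rational(1, 2), Pow(7, 2)) = Mul(Rational(1, 2), 49) = Rational(49, 2) ≈ 24.500)
Function('Z')(t) = Mul(Rational(49, 2), t)
E = -181 (E = Add(-4, Add(-286, Mul(-1, -109))) = Add(-4, Add(-286, 109)) = Add(-4, -177) = -181)
Mul(E, Function('Z')(-3)) = Mul(-181, Mul(Rational(49, 2), -3)) = Mul(-181, Rational(-147, 2)) = Rational(26607, 2)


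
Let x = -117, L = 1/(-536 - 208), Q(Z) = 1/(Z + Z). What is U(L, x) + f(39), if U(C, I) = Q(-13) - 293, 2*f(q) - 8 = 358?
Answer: -2861/26 ≈ -110.04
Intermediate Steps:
f(q) = 183 (f(q) = 4 + (1/2)*358 = 4 + 179 = 183)
Q(Z) = 1/(2*Z)
L = -1/744 (L = 1/(-744) = -1/744 ≈ -0.0013441)
U(C, I) = -7619/26 (U(C, I) = (1/2)/(-13) - 293 = (1/2)*(-1/13) - 293 = -1/26 - 293 = -7619/26)
U(L, x) + f(39) = -7619/26 + 183 = -2861/26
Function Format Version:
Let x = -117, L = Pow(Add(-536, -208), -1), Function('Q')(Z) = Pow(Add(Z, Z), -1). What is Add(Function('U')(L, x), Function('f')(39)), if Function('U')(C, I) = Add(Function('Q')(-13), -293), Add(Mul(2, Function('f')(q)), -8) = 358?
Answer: Rational(-2861, 26) ≈ -110.04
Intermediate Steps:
Function('f')(q) = 183 (Function('f')(q) = Add(4, Mul(Rational(1, 2), 358)) = Add(4, 179) = 183)
Function('Q')(Z) = Mul(Rational(1, 2), Pow(Z, -1)) (Function('Q')(Z) = Pow(Mul(2, Z), -1) = Mul(Rational(1, 2), Pow(Z, -1)))
L = Rational(-1, 744) (L = Pow(-744, -1) = Rational(-1, 744) ≈ -0.0013441)
Function('U')(C, I) = Rational(-7619, 26) (Function('U')(C, I) = Add(Mul(Rational(1, 2), Pow(-13, -1)), -293) = Add(Mul(Rational(1, 2), Rational(-1, 13)), -293) = Add(Rational(-1, 26), -293) = Rational(-7619, 26))
Add(Function('U')(L, x), Function('f')(39)) = Add(Rational(-7619, 26), 183) = Rational(-2861, 26)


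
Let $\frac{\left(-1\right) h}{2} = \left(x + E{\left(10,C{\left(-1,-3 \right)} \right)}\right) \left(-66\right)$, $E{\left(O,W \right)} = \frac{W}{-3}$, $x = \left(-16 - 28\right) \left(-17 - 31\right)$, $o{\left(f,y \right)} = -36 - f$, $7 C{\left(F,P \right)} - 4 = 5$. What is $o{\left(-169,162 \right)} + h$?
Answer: $\frac{1952023}{7} \approx 2.7886 \cdot 10^{5}$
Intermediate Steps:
$C{\left(F,P \right)} = \frac{9}{7}$ ($C{\left(F,P \right)} = \frac{4}{7} + \frac{1}{7} \cdot 5 = \frac{4}{7} + \frac{5}{7} = \frac{9}{7}$)
$x = 2112$ ($x = \left(-44\right) \left(-48\right) = 2112$)
$E{\left(O,W \right)} = - \frac{W}{3}$ ($E{\left(O,W \right)} = W \left(- \frac{1}{3}\right) = - \frac{W}{3}$)
$h = \frac{1951092}{7}$ ($h = - 2 \left(2112 - \frac{3}{7}\right) \left(-66\right) = - 2 \cdot \frac{14781}{7} \left(-66\right) = \left(-2\right) \left(- \frac{975546}{7}\right) = \frac{1951092}{7} \approx 2.7873 \cdot 10^{5}$)
$o{\left(-169,162 \right)} + h = \left(-36 - -169\right) + \frac{1951092}{7} = \left(-36 + 169\right) + \frac{1951092}{7} = 133 + \frac{1951092}{7} = \frac{1952023}{7}$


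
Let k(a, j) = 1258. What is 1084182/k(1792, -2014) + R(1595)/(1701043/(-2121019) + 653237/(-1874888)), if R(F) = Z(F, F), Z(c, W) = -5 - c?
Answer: 6482077997310833317/2877544920716123 ≈ 2252.6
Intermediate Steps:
R(F) = -5 - F
1084182/k(1792, -2014) + R(1595)/(1701043/(-2121019) + 653237/(-1874888)) = 1084182/1258 + (-5 - 1*1595)/(1701043/(-2121019) + 653237/(-1874888)) = 1084182*(1/1258) + (-5 - 1595)/(1701043*(-1/2121019) + 653237*(-1/1874888)) = 542091/629 - 1600/(-1701043/2121019 - 653237/1874888) = 542091/629 - 1600/(-4574793196687/3976673070872) = 542091/629 - 1600*(-3976673070872/4574793196687) = 542091/629 + 6362676913395200/4574793196687 = 6482077997310833317/2877544920716123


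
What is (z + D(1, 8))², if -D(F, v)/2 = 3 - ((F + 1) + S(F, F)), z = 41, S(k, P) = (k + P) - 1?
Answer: 1681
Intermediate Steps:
S(k, P) = -1 + P + k (S(k, P) = (P + k) - 1 = -1 + P + k)
D(F, v) = -6 + 6*F (D(F, v) = -2*(3 - ((F + 1) + (-1 + F + F))) = -2*(3 - ((1 + F) + (-1 + 2*F))) = -2*(3 - 3*F) = -6 + 6*F)
(z + D(1, 8))² = (41 + (-6 + 6*1))² = (41 + (-6 + 6))² = (41 + 0)² = 41² = 1681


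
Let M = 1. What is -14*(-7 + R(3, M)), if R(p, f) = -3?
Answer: 140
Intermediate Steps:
-14*(-7 + R(3, M)) = -14*(-7 - 3) = -14*(-10) = 140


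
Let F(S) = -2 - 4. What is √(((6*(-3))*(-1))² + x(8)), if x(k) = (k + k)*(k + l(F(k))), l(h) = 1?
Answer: 6*√13 ≈ 21.633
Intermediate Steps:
F(S) = -6
x(k) = 2*k*(1 + k) (x(k) = (k + k)*(k + 1) = (2*k)*(1 + k) = 2*k*(1 + k))
√(((6*(-3))*(-1))² + x(8)) = √(((6*(-3))*(-1))² + 2*8*(1 + 8)) = √((-18*(-1))² + 2*8*9) = √(18² + 144) = √(324 + 144) = √468 = 6*√13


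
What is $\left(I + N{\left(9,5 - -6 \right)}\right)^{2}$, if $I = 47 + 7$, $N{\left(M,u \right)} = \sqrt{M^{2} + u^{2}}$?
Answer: $\left(54 + \sqrt{202}\right)^{2} \approx 4653.0$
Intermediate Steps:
$I = 54$
$\left(I + N{\left(9,5 - -6 \right)}\right)^{2} = \left(54 + \sqrt{9^{2} + \left(5 - -6\right)^{2}}\right)^{2} = \left(54 + \sqrt{81 + \left(5 + 6\right)^{2}}\right)^{2} = \left(54 + \sqrt{81 + 11^{2}}\right)^{2} = \left(54 + \sqrt{81 + 121}\right)^{2} = \left(54 + \sqrt{202}\right)^{2}$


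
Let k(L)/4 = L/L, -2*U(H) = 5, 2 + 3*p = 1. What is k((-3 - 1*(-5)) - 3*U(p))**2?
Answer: 16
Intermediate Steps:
p = -1/3 (p = -2/3 + (1/3)*1 = -2/3 + 1/3 = -1/3 ≈ -0.33333)
U(H) = -5/2 (U(H) = -1/2*5 = -5/2)
k(L) = 4 (k(L) = 4*(L/L) = 4*1 = 4)
k((-3 - 1*(-5)) - 3*U(p))**2 = 4**2 = 16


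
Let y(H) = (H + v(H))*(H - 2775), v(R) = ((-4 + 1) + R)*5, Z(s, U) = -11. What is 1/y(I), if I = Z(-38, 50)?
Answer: 1/225666 ≈ 4.4313e-6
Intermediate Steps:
I = -11
v(R) = -15 + 5*R (v(R) = (-3 + R)*5 = -15 + 5*R)
y(H) = (-2775 + H)*(-15 + 6*H) (y(H) = (H + (-15 + 5*H))*(H - 2775) = (-15 + 6*H)*(-2775 + H) = (-2775 + H)*(-15 + 6*H))
1/y(I) = 1/(41625 - 16665*(-11) + 6*(-11)²) = 1/(41625 + 183315 + 6*121) = 1/(41625 + 183315 + 726) = 1/225666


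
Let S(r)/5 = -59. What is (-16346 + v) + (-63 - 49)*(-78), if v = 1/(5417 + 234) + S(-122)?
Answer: -44671154/5651 ≈ -7905.0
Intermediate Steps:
S(r) = -295 (S(r) = 5*(-59) = -295)
v = -1667044/5651 (v = 1/(5417 + 234) - 295 = 1/5651 - 295 = -1667044/5651 ≈ -295.00)
(-16346 + v) + (-63 - 49)*(-78) = (-16346 - 1667044/5651) + (-63 - 49)*(-78) = -94038290/5651 - 112*(-78) = -94038290/5651 + 8736 = -44671154/5651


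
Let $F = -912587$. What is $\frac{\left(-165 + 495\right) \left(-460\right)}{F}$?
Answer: $\frac{151800}{912587} \approx 0.16634$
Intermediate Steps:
$\frac{\left(-165 + 495\right) \left(-460\right)}{F} = \frac{\left(-165 + 495\right) \left(-460\right)}{-912587} = 330 \left(-460\right) \left(- \frac{1}{912587}\right) = \left(-151800\right) \left(- \frac{1}{912587}\right) = \frac{151800}{912587}$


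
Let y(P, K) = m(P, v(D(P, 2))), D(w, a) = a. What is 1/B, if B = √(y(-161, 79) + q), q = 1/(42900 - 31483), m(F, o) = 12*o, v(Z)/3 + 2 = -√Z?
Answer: 7*√233/√(-822023 - 411012*√2) ≈ -0.090199*I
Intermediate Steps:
v(Z) = -6 - 3*√Z (v(Z) = -6 + 3*(-√Z) = -6 - 3*√Z)
y(P, K) = -72 - 36*√2 (y(P, K) = 12*(-6 - 3*√2) = -72 - 36*√2)
q = 1/11417 ≈ 8.7589e-5
B = √(-822023/11417 - 36*√2) (B = √((-72 - 36*√2) + 1/11417) = √(-822023/11417 - 36*√2) ≈ 11.087*I)
1/B = 1/(√(-191531359 - 95765796*√2)/1631) = 1631/√(-191531359 - 95765796*√2)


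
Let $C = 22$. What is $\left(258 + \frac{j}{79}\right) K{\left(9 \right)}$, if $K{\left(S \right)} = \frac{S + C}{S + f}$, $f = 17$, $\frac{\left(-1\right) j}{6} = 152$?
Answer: $\frac{301785}{1027} \approx 293.85$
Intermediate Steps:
$j = -912$ ($j = \left(-6\right) 152 = -912$)
$K{\left(S \right)} = \frac{22 + S}{17 + S}$ ($K{\left(S \right)} = \frac{S + 22}{S + 17} = \frac{22 + S}{17 + S}$)
$\left(258 + \frac{j}{79}\right) K{\left(9 \right)} = \left(258 - \frac{912}{79}\right) \frac{22 + 9}{17 + 9} = \left(258 - \frac{912}{79}\right) \frac{1}{26} \cdot 31 = \frac{19470}{79} \cdot \frac{31}{26} = \frac{301785}{1027}$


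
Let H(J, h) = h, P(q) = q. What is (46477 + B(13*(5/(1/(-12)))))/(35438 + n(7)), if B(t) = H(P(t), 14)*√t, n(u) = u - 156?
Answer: 46477/35289 + 28*I*√195/35289 ≈ 1.317 + 0.01108*I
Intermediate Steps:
n(u) = -156 + u
B(t) = 14*√t
(46477 + B(13*(5/(1/(-12)))))/(35438 + n(7)) = (46477 + 14*√(13*(5/(1/(-12)))))/(35438 + (-156 + 7)) = (46477 + 14*√(13*(5/(-1/12))))/(35438 - 149) = (46477 + 14*√(13*(5*(-12))))/35289 = (46477 + 14*√(13*(-60)))*(1/35289) = (46477 + 14*√(-780))*(1/35289) = (46477 + 14*(2*I*√195))*(1/35289) = (46477 + 28*I*√195)*(1/35289) = 46477/35289 + 28*I*√195/35289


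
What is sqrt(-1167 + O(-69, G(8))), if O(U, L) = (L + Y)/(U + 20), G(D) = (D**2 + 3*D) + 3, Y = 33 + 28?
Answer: I*sqrt(57335)/7 ≈ 34.207*I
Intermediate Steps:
Y = 61
G(D) = 3 + D**2 + 3*D
O(U, L) = (61 + L)/(20 + U) (O(U, L) = (L + 61)/(U + 20) = (61 + L)/(20 + U))
sqrt(-1167 + O(-69, G(8))) = sqrt(-1167 + (61 + (3 + 8**2 + 3*8))/(20 - 69)) = sqrt(-1167 + (61 + (3 + 64 + 24))/(-49)) = sqrt(-1167 - (61 + 91)/49) = sqrt(-1167 - 1/49*152) = sqrt(-1167 - 152/49) = sqrt(-57335/49) = I*sqrt(57335)/7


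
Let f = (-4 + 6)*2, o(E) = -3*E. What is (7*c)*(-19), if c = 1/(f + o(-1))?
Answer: -19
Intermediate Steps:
f = 4 (f = 2*2 = 4)
c = 1/7 (c = 1/(4 - 3*(-1)) = 1/(4 + 3) = 1/7 ≈ 0.14286)
(7*c)*(-19) = (7*(1/7))*(-19) = 1*(-19) = -19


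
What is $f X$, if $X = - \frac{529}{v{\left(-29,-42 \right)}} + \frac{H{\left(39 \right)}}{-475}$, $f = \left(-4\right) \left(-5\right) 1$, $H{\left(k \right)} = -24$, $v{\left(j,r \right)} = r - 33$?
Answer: $\frac{40492}{285} \approx 142.08$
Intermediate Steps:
$v{\left(j,r \right)} = -33 + r$
$f = 20$ ($f = 20 \cdot 1 = 20$)
$X = \frac{10123}{1425}$ ($X = - \frac{529}{-33 - 42} - \frac{24}{-475} = - \frac{529}{-75} - - \frac{24}{475} = \left(-529\right) \left(- \frac{1}{75}\right) + \frac{24}{475} = \frac{529}{75} + \frac{24}{475} = \frac{10123}{1425} \approx 7.1039$)
$f X = 20 \cdot \frac{10123}{1425} = \frac{40492}{285}$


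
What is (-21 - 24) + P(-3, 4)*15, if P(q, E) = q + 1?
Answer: -75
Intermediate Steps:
P(q, E) = 1 + q
(-21 - 24) + P(-3, 4)*15 = (-21 - 24) + (1 - 3)*15 = -45 - 2*15 = -45 - 30 = -75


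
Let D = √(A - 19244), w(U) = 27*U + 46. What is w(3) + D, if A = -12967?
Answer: 127 + 3*I*√3579 ≈ 127.0 + 179.47*I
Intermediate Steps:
w(U) = 46 + 27*U
D = 3*I*√3579 (D = √(-12967 - 19244) = √(-32211) = 3*I*√3579 ≈ 179.47*I)
w(3) + D = (46 + 27*3) + 3*I*√3579 = (46 + 81) + 3*I*√3579 = 127 + 3*I*√3579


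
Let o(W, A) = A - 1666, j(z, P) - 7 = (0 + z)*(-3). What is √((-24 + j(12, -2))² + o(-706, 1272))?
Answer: √2415 ≈ 49.143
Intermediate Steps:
j(z, P) = 7 - 3*z (j(z, P) = 7 + (0 + z)*(-3) = 7 + z*(-3) = 7 - 3*z)
o(W, A) = -1666 + A
√((-24 + j(12, -2))² + o(-706, 1272)) = √((-24 + (7 - 3*12))² + (-1666 + 1272)) = √((-24 + (7 - 36))² - 394) = √((-24 - 29)² - 394) = √((-53)² - 394) = √(2809 - 394) = √2415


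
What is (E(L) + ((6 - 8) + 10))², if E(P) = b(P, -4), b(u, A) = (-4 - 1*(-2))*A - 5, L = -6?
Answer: 121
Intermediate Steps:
b(u, A) = -5 - 2*A (b(u, A) = (-4 + 2)*A - 5 = -2*A - 5 = -5 - 2*A)
E(P) = 3 (E(P) = -5 - 2*(-4) = -5 + 8 = 3)
(E(L) + ((6 - 8) + 10))² = (3 + ((6 - 8) + 10))² = (3 + (-2 + 10))² = (3 + 8)² = 11² = 121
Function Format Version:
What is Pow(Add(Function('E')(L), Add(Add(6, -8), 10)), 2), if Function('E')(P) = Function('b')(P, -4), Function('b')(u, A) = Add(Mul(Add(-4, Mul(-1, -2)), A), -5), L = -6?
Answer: 121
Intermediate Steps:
Function('b')(u, A) = Add(-5, Mul(-2, A)) (Function('b')(u, A) = Add(Mul(Add(-4, 2), A), -5) = Add(Mul(-2, A), -5) = Add(-5, Mul(-2, A)))
Function('E')(P) = 3 (Function('E')(P) = Add(-5, Mul(-2, -4)) = Add(-5, 8) = 3)
Pow(Add(Function('E')(L), Add(Add(6, -8), 10)), 2) = Pow(Add(3, Add(Add(6, -8), 10)), 2) = Pow(Add(3, Add(-2, 10)), 2) = Pow(Add(3, 8), 2) = Pow(11, 2) = 121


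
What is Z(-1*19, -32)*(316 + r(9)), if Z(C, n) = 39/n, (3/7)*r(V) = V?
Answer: -13143/32 ≈ -410.72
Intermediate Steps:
r(V) = 7*V/3
Z(-1*19, -32)*(316 + r(9)) = (39/(-32))*(316 + (7/3)*9) = (39*(-1/32))*(316 + 21) = -39/32*337 = -13143/32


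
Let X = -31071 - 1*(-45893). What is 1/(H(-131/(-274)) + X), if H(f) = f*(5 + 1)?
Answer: 137/2031007 ≈ 6.7454e-5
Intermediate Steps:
H(f) = 6*f (H(f) = f*6 = 6*f)
X = 14822 (X = -31071 + 45893 = 14822)
1/(H(-131/(-274)) + X) = 1/(6*(-131/(-274)) + 14822) = 1/(6*(-131*(-1/274)) + 14822) = 1/(6*(131/274) + 14822) = 1/(393/137 + 14822) = 1/(2031007/137) = 137/2031007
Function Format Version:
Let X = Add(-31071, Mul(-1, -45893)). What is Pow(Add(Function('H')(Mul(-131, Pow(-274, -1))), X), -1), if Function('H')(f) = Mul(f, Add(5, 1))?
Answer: Rational(137, 2031007) ≈ 6.7454e-5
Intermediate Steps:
Function('H')(f) = Mul(6, f) (Function('H')(f) = Mul(f, 6) = Mul(6, f))
X = 14822 (X = Add(-31071, 45893) = 14822)
Pow(Add(Function('H')(Mul(-131, Pow(-274, -1))), X), -1) = Pow(Add(Mul(6, Mul(-131, Pow(-274, -1))), 14822), -1) = Pow(Add(Mul(6, Mul(-131, Rational(-1, 274))), 14822), -1) = Pow(Add(Mul(6, Rational(131, 274)), 14822), -1) = Pow(Add(Rational(393, 137), 14822), -1) = Pow(Rational(2031007, 137), -1) = Rational(137, 2031007)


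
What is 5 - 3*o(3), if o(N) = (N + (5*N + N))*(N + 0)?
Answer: -184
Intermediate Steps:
o(N) = 7*N² (o(N) = (N + 6*N)*N = (7*N)*N = 7*N²)
5 - 3*o(3) = 5 - 21*3² = 5 - 21*9 = 5 - 3*63 = 5 - 189 = -184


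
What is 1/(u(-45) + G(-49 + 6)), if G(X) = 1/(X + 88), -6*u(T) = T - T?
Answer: 45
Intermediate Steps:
u(T) = 0 (u(T) = -(T - T)/6 = -⅙*0 = 0)
G(X) = 1/(88 + X)
1/(u(-45) + G(-49 + 6)) = 1/(0 + 1/(88 + (-49 + 6))) = 1/(0 + 1/(88 - 43)) = 1/(0 + 1/45) = 1/(1/45) = 45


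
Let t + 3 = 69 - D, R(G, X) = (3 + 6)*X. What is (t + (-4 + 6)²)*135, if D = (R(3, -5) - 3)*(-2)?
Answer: -3510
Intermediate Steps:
R(G, X) = 9*X
D = 96 (D = (9*(-5) - 3)*(-2) = (-45 - 3)*(-2) = -48*(-2) = 96)
t = -30 (t = -3 + (69 - 1*96) = -3 + (69 - 96) = -3 - 27 = -30)
(t + (-4 + 6)²)*135 = (-30 + (-4 + 6)²)*135 = (-30 + 2²)*135 = (-30 + 4)*135 = -26*135 = -3510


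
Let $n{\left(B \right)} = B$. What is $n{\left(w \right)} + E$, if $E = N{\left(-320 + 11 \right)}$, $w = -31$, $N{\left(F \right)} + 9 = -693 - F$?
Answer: $-424$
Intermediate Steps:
$N{\left(F \right)} = -702 - F$ ($N{\left(F \right)} = -9 - \left(693 + F\right) = -702 - F$)
$E = -393$ ($E = -702 - \left(-320 + 11\right) = -702 - -309 = -702 + 309 = -393$)
$n{\left(w \right)} + E = -31 - 393 = -424$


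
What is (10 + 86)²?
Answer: 9216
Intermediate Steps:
(10 + 86)² = 96² = 9216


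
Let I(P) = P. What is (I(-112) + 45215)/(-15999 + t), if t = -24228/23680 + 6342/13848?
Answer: -6698462240/2376171943 ≈ -2.8190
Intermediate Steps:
t = -1930529/3415840 (t = -24228*1/23680 + 6342*(1/13848) = -6057/5920 + 1057/2308 = -1930529/3415840 ≈ -0.56517)
(I(-112) + 45215)/(-15999 + t) = (-112 + 45215)/(-15999 - 1930529/3415840) = 45103/(-54651954689/3415840) = 45103*(-3415840/54651954689) = -6698462240/2376171943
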